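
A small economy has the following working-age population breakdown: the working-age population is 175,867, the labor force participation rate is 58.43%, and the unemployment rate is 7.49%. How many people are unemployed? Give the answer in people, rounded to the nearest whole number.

Labor force = 0.5843 × 175,867 = 102,759.
Unemployed = 0.0749 × 102,759 ≈ 7,697.

About 7,697 are unemployed.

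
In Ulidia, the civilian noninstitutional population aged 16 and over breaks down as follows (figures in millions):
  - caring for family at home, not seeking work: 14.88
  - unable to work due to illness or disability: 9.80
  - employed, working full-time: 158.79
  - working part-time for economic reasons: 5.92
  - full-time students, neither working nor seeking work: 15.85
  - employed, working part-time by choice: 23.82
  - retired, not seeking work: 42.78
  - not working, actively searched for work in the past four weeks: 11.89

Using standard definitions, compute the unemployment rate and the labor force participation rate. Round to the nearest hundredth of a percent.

Unemployment rate ≈ 5.93%; labor force participation rate ≈ 70.64%.

Employed = 158.79 + 5.92 + 23.82 = 188.53 million (anyone who worked, including part-time for economic reasons, counts as employed).
Unemployed = 11.89 million.
Labor force = 188.53 + 11.89 = 200.42 million.
Not in labor force = 14.88 + 9.80 + 15.85 + 42.78 = 83.31 million (those not working and not actively searching are outside the labor force).
Civilian working-age population = 200.42 + 83.31 = 283.73 million.
Unemployment rate = 11.89 / 200.42 = 5.93%.
Labor force participation rate = 200.42 / 283.73 = 70.64%.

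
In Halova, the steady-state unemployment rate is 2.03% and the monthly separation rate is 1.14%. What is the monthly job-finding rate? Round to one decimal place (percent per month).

Job-finding rate ≈ 55.0% per month.

From u* = s/(s+f): f = s·(1−u)/u.
f = 1.14 × (1 − 0.0203) / 0.0203 = 1.1169 / 0.0203 ≈ 55.0% per month.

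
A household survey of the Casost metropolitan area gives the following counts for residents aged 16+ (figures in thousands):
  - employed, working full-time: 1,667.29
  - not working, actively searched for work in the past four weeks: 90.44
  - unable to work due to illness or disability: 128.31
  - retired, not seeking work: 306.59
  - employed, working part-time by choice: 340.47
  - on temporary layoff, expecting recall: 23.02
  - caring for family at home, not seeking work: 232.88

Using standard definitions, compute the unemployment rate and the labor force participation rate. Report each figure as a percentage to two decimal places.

Unemployment rate ≈ 5.35%; labor force participation rate ≈ 76.06%.

Employed = 1,667.29 + 340.47 = 2,007.76 thousand.
Unemployed = 90.44 + 23.02 = 113.46 thousand (jobless and actively searching, or on temporary layoff).
Labor force = 2,007.76 + 113.46 = 2,121.22 thousand.
Not in labor force = 128.31 + 306.59 + 232.88 = 667.78 thousand (those not working and not actively searching are outside the labor force).
Civilian working-age population = 2,121.22 + 667.78 = 2,789.00 thousand.
Unemployment rate = 113.46 / 2,121.22 = 5.35%.
Labor force participation rate = 2,121.22 / 2,789.00 = 76.06%.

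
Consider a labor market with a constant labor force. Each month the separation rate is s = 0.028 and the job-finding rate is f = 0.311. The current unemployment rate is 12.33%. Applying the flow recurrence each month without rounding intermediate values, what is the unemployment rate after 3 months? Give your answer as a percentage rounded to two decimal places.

With a fixed labor force, u_{t+1} = u_t + s·(1−u_t) − f·u_t = u_t·(1−s−f) + s.
Here 1−s−f = 0.661 and s = 0.028.
u_1 = 0.123300 × 0.661 + 0.028 = 0.109501.
u_2 = 0.109501 × 0.661 + 0.028 = 0.100380.
u_3 = 0.100380 × 0.661 + 0.028 = 0.094351.

Unemployment rate after three months ≈ 9.44%.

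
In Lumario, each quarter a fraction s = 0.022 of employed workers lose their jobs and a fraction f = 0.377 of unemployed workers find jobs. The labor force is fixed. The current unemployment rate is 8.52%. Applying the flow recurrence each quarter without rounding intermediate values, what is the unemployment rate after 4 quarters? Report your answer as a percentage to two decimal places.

With a fixed labor force, u_{t+1} = u_t + s·(1−u_t) − f·u_t = u_t·(1−s−f) + s.
Here 1−s−f = 0.601 and s = 0.022.
u_1 = 0.085200 × 0.601 + 0.022 = 0.073205.
u_2 = 0.073205 × 0.601 + 0.022 = 0.065996.
u_3 = 0.065996 × 0.601 + 0.022 = 0.061664.
u_4 = 0.061664 × 0.601 + 0.022 = 0.059060.

Unemployment rate after four quarters ≈ 5.91%.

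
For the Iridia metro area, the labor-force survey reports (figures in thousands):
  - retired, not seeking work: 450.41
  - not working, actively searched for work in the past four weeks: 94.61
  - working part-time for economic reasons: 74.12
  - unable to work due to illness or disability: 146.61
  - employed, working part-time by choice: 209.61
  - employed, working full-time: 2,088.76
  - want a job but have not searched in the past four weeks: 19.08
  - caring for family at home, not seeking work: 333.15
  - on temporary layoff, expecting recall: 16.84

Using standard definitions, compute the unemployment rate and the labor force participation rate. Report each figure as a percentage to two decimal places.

Unemployment rate ≈ 4.49%; labor force participation rate ≈ 72.35%.

Employed = 74.12 + 209.61 + 2,088.76 = 2,372.49 thousand (anyone who worked, including part-time for economic reasons, counts as employed).
Unemployed = 94.61 + 16.84 = 111.45 thousand (jobless and actively searching, or on temporary layoff).
Labor force = 2,372.49 + 111.45 = 2,483.94 thousand.
Not in labor force = 450.41 + 146.61 + 19.08 + 333.15 = 949.25 thousand (those not working and not actively searching are outside the labor force — including those who want a job but have given up searching).
Civilian working-age population = 2,483.94 + 949.25 = 3,433.19 thousand.
Unemployment rate = 111.45 / 2,483.94 = 4.49%.
Labor force participation rate = 2,483.94 / 3,433.19 = 72.35%.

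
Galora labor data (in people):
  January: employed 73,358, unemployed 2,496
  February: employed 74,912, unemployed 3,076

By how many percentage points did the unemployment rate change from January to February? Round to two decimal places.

January: labor force = 73,358 + 2,496 = 75,854; u = 2,496/75,854 = 3.29%.
February: labor force = 74,912 + 3,076 = 77,988; u = 3,076/77,988 = 3.94%.
Change = 3.94% − 3.29% = +0.65 pp.

The unemployment rate changed by +0.65 percentage points.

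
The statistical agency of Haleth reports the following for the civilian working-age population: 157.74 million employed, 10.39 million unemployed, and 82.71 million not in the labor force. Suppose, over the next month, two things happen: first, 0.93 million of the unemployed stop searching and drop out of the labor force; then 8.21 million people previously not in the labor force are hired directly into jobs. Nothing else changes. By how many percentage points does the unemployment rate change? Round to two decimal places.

Initially, labor force = 157.74 + 10.39 = 168.13 million, so u = 10.39/168.13 = 6.18%.
After the first change, unemployed and labor force both fall by 0.93 → E = 157.74, U = 9.46, labor force = 167.20 million.
After the second change, employed and labor force both rise by 8.21; unemployed unchanged → E = 165.95, U = 9.46, labor force = 175.41 million.
New unemployment rate = 9.46 / 175.41 = 5.39%.
Change = 5.39% − 6.18% = −0.79 percentage points.

The unemployment rate changes by −0.79 percentage points.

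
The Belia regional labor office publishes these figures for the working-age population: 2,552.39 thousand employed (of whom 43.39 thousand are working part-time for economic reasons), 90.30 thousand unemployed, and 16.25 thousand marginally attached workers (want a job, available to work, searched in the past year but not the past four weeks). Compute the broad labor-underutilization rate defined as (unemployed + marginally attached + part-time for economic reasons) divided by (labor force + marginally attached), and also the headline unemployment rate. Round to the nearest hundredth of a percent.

Broad underutilization rate ≈ 5.64%; headline unemployment rate ≈ 3.42%.

Labor force = 2,552.39 + 90.30 = 2,642.69 thousand.
Numerator = 90.30 + 16.25 + 43.39 = 149.94 thousand.
Denominator = 2,642.69 + 16.25 = 2,658.94 thousand.
Broad rate = 149.94 / 2,658.94 = 5.64%.
Headline unemployment rate = 90.30 / 2,642.69 = 3.42%.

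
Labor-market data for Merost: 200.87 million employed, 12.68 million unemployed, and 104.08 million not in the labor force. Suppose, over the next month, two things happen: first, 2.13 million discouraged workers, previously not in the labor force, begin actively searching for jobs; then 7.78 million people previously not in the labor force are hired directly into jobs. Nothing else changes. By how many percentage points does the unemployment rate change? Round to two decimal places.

Initially, labor force = 200.87 + 12.68 = 213.55 million, so u = 12.68/213.55 = 5.94%.
After the first change, unemployed and labor force both rise by 2.13 → E = 200.87, U = 14.81, labor force = 215.68 million.
After the second change, employed and labor force both rise by 7.78; unemployed unchanged → E = 208.65, U = 14.81, labor force = 223.46 million.
New unemployment rate = 14.81 / 223.46 = 6.63%.
Change = 6.63% − 5.94% = +0.69 percentage points.

The unemployment rate changes by +0.69 percentage points.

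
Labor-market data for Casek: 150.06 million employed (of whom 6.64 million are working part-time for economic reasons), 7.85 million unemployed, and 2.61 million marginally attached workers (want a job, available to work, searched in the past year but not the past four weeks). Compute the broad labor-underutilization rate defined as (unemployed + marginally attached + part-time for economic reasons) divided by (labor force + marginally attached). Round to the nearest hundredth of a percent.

Labor force = 150.06 + 7.85 = 157.91 million.
Numerator = 7.85 + 2.61 + 6.64 = 17.10 million.
Denominator = 157.91 + 2.61 = 160.52 million.
Broad rate = 17.10 / 160.52 = 10.65%.

Broad underutilization rate ≈ 10.65%.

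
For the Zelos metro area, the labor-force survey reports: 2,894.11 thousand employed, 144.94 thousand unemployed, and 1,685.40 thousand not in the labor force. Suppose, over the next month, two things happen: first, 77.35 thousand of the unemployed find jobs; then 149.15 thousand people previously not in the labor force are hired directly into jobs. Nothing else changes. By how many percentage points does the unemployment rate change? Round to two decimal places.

Initially, labor force = 2,894.11 + 144.94 = 3,039.05 thousand, so u = 144.94/3,039.05 = 4.77%.
After the first change, unemployed falls and employed rises by 77.35; labor force unchanged → E = 2,971.46, U = 67.59, labor force = 3,039.05 thousand.
After the second change, employed and labor force both rise by 149.15; unemployed unchanged → E = 3,120.61, U = 67.59, labor force = 3,188.20 thousand.
New unemployment rate = 67.59 / 3,188.20 = 2.12%.
Change = 2.12% − 4.77% = −2.65 percentage points.

The unemployment rate changes by −2.65 percentage points.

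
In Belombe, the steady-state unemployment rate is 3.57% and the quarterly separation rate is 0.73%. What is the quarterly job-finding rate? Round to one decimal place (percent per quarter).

Job-finding rate ≈ 19.7% per quarter.

From u* = s/(s+f): f = s·(1−u)/u.
f = 0.73 × (1 − 0.0357) / 0.0357 = 0.7039 / 0.0357 ≈ 19.7% per quarter.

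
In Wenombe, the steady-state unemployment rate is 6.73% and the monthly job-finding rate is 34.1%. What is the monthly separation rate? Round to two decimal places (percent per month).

Separation rate ≈ 2.46% per month.

From u* = s/(s+f): s = u·f/(1−u).
s = 0.0673 × 34.1 / (1 − 0.0673) = 2.2949 / 0.9327 ≈ 2.46% per month.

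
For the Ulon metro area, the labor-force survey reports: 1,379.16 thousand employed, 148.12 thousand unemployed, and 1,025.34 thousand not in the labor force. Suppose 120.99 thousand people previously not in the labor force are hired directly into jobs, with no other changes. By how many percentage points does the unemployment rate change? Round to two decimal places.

Initially, labor force = 1,379.16 + 148.12 = 1,527.28 thousand, so u = 148.12/1,527.28 = 9.70%.
After the change, employed and labor force both rise by 120.99; unemployed unchanged → E = 1,500.15, U = 148.12, labor force = 1,648.27 thousand.
New unemployment rate = 148.12 / 1,648.27 = 8.99%.
Change = 8.99% − 9.70% = −0.71 percentage points.

The unemployment rate changes by −0.71 percentage points.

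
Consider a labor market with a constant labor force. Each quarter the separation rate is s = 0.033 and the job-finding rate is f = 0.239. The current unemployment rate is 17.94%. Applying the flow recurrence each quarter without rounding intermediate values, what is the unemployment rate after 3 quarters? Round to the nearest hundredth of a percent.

Unemployment rate after three quarters ≈ 14.37%.

With a fixed labor force, u_{t+1} = u_t + s·(1−u_t) − f·u_t = u_t·(1−s−f) + s.
Here 1−s−f = 0.728 and s = 0.033.
u_1 = 0.179400 × 0.728 + 0.033 = 0.163603.
u_2 = 0.163603 × 0.728 + 0.033 = 0.152103.
u_3 = 0.152103 × 0.728 + 0.033 = 0.143731.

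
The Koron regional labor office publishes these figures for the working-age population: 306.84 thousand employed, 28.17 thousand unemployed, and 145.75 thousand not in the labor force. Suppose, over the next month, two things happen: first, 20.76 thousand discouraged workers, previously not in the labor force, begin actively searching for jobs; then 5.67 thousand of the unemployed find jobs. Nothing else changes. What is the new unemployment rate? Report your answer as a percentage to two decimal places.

New unemployment rate ≈ 12.16%.

Initially, labor force = 306.84 + 28.17 = 335.01 thousand, so u = 28.17/335.01 = 8.41%.
After the first change, unemployed and labor force both rise by 20.76 → E = 306.84, U = 48.93, labor force = 355.77 thousand.
After the second change, unemployed falls and employed rises by 5.67; labor force unchanged → E = 312.51, U = 43.26, labor force = 355.77 thousand.
New unemployment rate = 43.26 / 355.77 = 12.16%.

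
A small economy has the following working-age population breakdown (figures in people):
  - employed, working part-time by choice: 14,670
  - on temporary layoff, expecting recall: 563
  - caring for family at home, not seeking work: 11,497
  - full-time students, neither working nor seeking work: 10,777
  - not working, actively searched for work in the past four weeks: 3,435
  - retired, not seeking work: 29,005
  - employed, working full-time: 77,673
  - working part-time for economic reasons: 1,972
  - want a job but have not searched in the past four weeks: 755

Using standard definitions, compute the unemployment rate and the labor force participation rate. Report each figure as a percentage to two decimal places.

Unemployment rate ≈ 4.07%; labor force participation rate ≈ 65.39%.

Employed = 14,670 + 77,673 + 1,972 = 94,315 (anyone who worked, including part-time for economic reasons, counts as employed).
Unemployed = 563 + 3,435 = 3,998 (jobless and actively searching, or on temporary layoff).
Labor force = 94,315 + 3,998 = 98,313.
Not in labor force = 11,497 + 10,777 + 29,005 + 755 = 52,034 (those not working and not actively searching are outside the labor force — including those who want a job but have given up searching).
Civilian working-age population = 98,313 + 52,034 = 150,347.
Unemployment rate = 3,998 / 98,313 = 4.07%.
Labor force participation rate = 98,313 / 150,347 = 65.39%.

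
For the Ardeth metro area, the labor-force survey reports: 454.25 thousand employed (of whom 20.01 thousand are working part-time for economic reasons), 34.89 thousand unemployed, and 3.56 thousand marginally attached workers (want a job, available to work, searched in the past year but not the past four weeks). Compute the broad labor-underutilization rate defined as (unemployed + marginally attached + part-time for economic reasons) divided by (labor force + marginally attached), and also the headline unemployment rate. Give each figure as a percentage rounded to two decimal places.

Labor force = 454.25 + 34.89 = 489.14 thousand.
Numerator = 34.89 + 3.56 + 20.01 = 58.46 thousand.
Denominator = 489.14 + 3.56 = 492.70 thousand.
Broad rate = 58.46 / 492.70 = 11.87%.
Headline unemployment rate = 34.89 / 489.14 = 7.13%.

Broad underutilization rate ≈ 11.87%; headline unemployment rate ≈ 7.13%.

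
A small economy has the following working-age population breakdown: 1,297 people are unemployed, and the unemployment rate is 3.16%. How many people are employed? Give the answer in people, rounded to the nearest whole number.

About 39,747 are employed.

Labor force = U / u = 1,297 / 0.0316 ≈ 41,044.
Employed = labor force − unemployed = 41,044 − 1,297 = 39,747.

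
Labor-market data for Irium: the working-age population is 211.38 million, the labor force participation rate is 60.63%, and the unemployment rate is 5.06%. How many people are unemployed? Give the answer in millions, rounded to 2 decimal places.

Labor force = 0.6063 × 211.38 = 128.16 million.
Unemployed = 0.0506 × 128.16 ≈ 6.48 million.

About 6.48 million are unemployed.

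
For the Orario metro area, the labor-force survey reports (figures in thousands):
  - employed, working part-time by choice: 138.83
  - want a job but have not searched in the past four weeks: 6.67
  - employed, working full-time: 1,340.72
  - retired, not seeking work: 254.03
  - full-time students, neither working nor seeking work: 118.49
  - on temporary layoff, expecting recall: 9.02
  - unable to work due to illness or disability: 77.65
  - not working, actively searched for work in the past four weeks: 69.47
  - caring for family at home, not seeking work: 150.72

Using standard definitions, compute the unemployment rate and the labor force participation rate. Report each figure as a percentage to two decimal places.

Employed = 138.83 + 1,340.72 = 1,479.55 thousand.
Unemployed = 9.02 + 69.47 = 78.49 thousand (jobless and actively searching, or on temporary layoff).
Labor force = 1,479.55 + 78.49 = 1,558.04 thousand.
Not in labor force = 6.67 + 254.03 + 118.49 + 77.65 + 150.72 = 607.56 thousand (those not working and not actively searching are outside the labor force — including those who want a job but have given up searching).
Civilian working-age population = 1,558.04 + 607.56 = 2,165.60 thousand.
Unemployment rate = 78.49 / 1,558.04 = 5.04%.
Labor force participation rate = 1,558.04 / 2,165.60 = 71.94%.

Unemployment rate ≈ 5.04%; labor force participation rate ≈ 71.94%.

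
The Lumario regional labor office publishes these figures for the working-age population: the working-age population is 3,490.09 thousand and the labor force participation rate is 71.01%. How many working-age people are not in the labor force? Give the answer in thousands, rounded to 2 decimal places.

About 1,011.78 thousand are not in the labor force.

Share not in the labor force = 1 − 0.7101 = 0.2899.
Not in labor force = 0.2899 × 3,490.09 ≈ 1,011.78 thousand.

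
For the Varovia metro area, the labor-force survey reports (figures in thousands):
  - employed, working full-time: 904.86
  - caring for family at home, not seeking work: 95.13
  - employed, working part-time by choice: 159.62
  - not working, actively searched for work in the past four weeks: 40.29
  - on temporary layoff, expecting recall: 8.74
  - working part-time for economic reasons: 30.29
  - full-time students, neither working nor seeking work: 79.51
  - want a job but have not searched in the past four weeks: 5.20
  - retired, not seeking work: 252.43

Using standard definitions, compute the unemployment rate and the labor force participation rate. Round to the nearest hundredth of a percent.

Employed = 904.86 + 159.62 + 30.29 = 1,094.77 thousand (anyone who worked, including part-time for economic reasons, counts as employed).
Unemployed = 40.29 + 8.74 = 49.03 thousand (jobless and actively searching, or on temporary layoff).
Labor force = 1,094.77 + 49.03 = 1,143.80 thousand.
Not in labor force = 95.13 + 79.51 + 5.20 + 252.43 = 432.27 thousand (those not working and not actively searching are outside the labor force — including those who want a job but have given up searching).
Civilian working-age population = 1,143.80 + 432.27 = 1,576.07 thousand.
Unemployment rate = 49.03 / 1,143.80 = 4.29%.
Labor force participation rate = 1,143.80 / 1,576.07 = 72.57%.

Unemployment rate ≈ 4.29%; labor force participation rate ≈ 72.57%.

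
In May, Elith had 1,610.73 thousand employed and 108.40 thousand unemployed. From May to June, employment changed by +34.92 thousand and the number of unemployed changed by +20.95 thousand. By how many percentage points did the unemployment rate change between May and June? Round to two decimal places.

May: labor force = 1,610.73 + 108.40 = 1,719.13; u = 108.40/1,719.13 = 6.31%.
June: labor force = 1,645.65 + 129.35 = 1,775.00; u = 129.35/1,775.00 = 7.29%.
Change = 7.29% − 6.31% = +0.98 pp.

The unemployment rate changed by +0.98 percentage points.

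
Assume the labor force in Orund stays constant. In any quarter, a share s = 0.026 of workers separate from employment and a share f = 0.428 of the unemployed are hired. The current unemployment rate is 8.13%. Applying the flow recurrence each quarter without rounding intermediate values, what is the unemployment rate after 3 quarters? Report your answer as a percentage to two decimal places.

With a fixed labor force, u_{t+1} = u_t + s·(1−u_t) − f·u_t = u_t·(1−s−f) + s.
Here 1−s−f = 0.546 and s = 0.026.
u_1 = 0.081300 × 0.546 + 0.026 = 0.070390.
u_2 = 0.070390 × 0.546 + 0.026 = 0.064433.
u_3 = 0.064433 × 0.546 + 0.026 = 0.061180.

Unemployment rate after three quarters ≈ 6.12%.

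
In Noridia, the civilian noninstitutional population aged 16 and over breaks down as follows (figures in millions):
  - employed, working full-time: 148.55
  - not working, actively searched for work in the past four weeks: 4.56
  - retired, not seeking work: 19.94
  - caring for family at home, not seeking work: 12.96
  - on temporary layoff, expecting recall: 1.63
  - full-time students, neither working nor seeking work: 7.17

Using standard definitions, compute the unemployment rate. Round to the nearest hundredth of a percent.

Unemployment rate ≈ 4.00%.

Employed = 148.55 million.
Unemployed = 4.56 + 1.63 = 6.19 million (jobless and actively searching, or on temporary layoff).
Labor force = 148.55 + 6.19 = 154.74 million.
Unemployment rate = 6.19 / 154.74 = 4.00%.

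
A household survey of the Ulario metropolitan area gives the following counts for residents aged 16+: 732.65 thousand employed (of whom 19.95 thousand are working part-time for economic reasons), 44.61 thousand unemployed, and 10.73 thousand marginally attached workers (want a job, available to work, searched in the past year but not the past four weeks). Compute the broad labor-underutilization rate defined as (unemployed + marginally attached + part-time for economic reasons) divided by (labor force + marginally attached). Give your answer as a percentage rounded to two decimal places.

Broad underutilization rate ≈ 9.55%.

Labor force = 732.65 + 44.61 = 777.26 thousand.
Numerator = 44.61 + 10.73 + 19.95 = 75.29 thousand.
Denominator = 777.26 + 10.73 = 787.99 thousand.
Broad rate = 75.29 / 787.99 = 9.55%.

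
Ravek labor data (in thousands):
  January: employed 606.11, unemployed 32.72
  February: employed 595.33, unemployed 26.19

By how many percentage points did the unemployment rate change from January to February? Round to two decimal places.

January: labor force = 606.11 + 32.72 = 638.83; u = 32.72/638.83 = 5.12%.
February: labor force = 595.33 + 26.19 = 621.52; u = 26.19/621.52 = 4.21%.
Change = 4.21% − 5.12% = −0.91 pp.

The unemployment rate changed by −0.91 percentage points.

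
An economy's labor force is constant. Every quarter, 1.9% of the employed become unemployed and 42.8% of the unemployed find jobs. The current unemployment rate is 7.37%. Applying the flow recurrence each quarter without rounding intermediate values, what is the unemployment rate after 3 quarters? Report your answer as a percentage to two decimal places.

Unemployment rate after three quarters ≈ 4.78%.

With a fixed labor force, u_{t+1} = u_t + s·(1−u_t) − f·u_t = u_t·(1−s−f) + s.
Here 1−s−f = 0.553 and s = 0.019.
u_1 = 0.073700 × 0.553 + 0.019 = 0.059756.
u_2 = 0.059756 × 0.553 + 0.019 = 0.052045.
u_3 = 0.052045 × 0.553 + 0.019 = 0.047781.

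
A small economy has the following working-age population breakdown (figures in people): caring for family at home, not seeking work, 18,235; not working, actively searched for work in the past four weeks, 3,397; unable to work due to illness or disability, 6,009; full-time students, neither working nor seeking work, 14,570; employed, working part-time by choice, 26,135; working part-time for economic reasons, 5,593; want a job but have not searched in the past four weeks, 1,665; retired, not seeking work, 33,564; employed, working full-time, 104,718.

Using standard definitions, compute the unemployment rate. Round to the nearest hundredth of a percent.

Unemployment rate ≈ 2.43%.

Employed = 26,135 + 5,593 + 104,718 = 136,446 (anyone who worked, including part-time for economic reasons, counts as employed).
Unemployed = 3,397.
Labor force = 136,446 + 3,397 = 139,843.
Unemployment rate = 3,397 / 139,843 = 2.43%.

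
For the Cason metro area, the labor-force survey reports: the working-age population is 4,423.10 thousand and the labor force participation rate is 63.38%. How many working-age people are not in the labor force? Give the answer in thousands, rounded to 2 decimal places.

Share not in the labor force = 1 − 0.6338 = 0.3662.
Not in labor force = 0.3662 × 4,423.10 ≈ 1,619.74 thousand.

About 1,619.74 thousand are not in the labor force.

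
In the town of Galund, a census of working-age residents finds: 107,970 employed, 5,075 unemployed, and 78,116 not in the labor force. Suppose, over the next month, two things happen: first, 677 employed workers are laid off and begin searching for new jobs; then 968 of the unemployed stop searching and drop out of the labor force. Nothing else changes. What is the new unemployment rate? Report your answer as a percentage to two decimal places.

New unemployment rate ≈ 4.27%.

Initially, labor force = 107,970 + 5,075 = 113,045, so u = 5,075/113,045 = 4.49%.
After the first change, employed falls and unemployed rises by 677; labor force unchanged → E = 107,293, U = 5,752, labor force = 113,045.
After the second change, unemployed and labor force both fall by 968 → E = 107,293, U = 4,784, labor force = 112,077.
New unemployment rate = 4,784 / 112,077 = 4.27%.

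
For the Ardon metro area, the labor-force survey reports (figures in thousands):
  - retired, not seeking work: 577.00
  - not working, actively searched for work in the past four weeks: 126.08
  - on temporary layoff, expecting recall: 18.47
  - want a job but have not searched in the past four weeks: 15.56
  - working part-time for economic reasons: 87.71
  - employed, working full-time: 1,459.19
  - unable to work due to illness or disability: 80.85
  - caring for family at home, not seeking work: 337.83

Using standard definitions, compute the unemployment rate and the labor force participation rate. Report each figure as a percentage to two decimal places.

Employed = 87.71 + 1,459.19 = 1,546.90 thousand (anyone who worked, including part-time for economic reasons, counts as employed).
Unemployed = 126.08 + 18.47 = 144.55 thousand (jobless and actively searching, or on temporary layoff).
Labor force = 1,546.90 + 144.55 = 1,691.45 thousand.
Not in labor force = 577.00 + 15.56 + 80.85 + 337.83 = 1,011.24 thousand (those not working and not actively searching are outside the labor force — including those who want a job but have given up searching).
Civilian working-age population = 1,691.45 + 1,011.24 = 2,702.69 thousand.
Unemployment rate = 144.55 / 1,691.45 = 8.55%.
Labor force participation rate = 1,691.45 / 2,702.69 = 62.58%.

Unemployment rate ≈ 8.55%; labor force participation rate ≈ 62.58%.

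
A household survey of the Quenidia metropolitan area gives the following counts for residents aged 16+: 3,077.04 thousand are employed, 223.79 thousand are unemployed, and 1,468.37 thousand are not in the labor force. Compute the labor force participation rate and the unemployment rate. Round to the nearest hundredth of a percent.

Labor force participation rate ≈ 69.21%; unemployment rate ≈ 6.78%.

Labor force = employed + unemployed = 3,077.04 + 223.79 = 3,300.83 thousand.
Working-age population = 3,300.83 + 1,468.37 = 4,769.20 thousand.
Unemployment rate = 223.79 / 3,300.83 = 6.78%.
Labor force participation rate = 3,300.83 / 4,769.20 = 69.21%.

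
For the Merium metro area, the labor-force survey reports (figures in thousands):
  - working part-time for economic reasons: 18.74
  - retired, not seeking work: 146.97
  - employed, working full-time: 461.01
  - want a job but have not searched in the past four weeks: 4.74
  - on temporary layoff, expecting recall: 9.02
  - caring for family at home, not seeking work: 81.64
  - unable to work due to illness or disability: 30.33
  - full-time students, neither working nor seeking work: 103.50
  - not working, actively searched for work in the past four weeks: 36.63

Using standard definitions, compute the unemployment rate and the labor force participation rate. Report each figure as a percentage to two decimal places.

Unemployment rate ≈ 8.69%; labor force participation rate ≈ 58.86%.

Employed = 18.74 + 461.01 = 479.75 thousand (anyone who worked, including part-time for economic reasons, counts as employed).
Unemployed = 9.02 + 36.63 = 45.65 thousand (jobless and actively searching, or on temporary layoff).
Labor force = 479.75 + 45.65 = 525.40 thousand.
Not in labor force = 146.97 + 4.74 + 81.64 + 30.33 + 103.50 = 367.18 thousand (those not working and not actively searching are outside the labor force — including those who want a job but have given up searching).
Civilian working-age population = 525.40 + 367.18 = 892.58 thousand.
Unemployment rate = 45.65 / 525.40 = 8.69%.
Labor force participation rate = 525.40 / 892.58 = 58.86%.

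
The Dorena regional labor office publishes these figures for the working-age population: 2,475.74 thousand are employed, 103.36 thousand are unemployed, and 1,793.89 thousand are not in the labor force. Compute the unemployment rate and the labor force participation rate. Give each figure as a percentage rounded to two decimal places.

Labor force = employed + unemployed = 2,475.74 + 103.36 = 2,579.10 thousand.
Working-age population = 2,579.10 + 1,793.89 = 4,372.99 thousand.
Unemployment rate = 103.36 / 2,579.10 = 4.01%.
Labor force participation rate = 2,579.10 / 4,372.99 = 58.98%.

Unemployment rate ≈ 4.01%; labor force participation rate ≈ 58.98%.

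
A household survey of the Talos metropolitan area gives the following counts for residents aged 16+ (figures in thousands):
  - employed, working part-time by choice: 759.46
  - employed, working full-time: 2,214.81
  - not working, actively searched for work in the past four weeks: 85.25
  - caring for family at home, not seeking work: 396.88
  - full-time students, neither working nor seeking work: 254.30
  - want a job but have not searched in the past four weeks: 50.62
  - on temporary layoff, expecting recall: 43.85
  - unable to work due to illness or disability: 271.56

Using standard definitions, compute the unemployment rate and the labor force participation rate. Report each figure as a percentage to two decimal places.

Unemployment rate ≈ 4.16%; labor force participation rate ≈ 76.12%.

Employed = 759.46 + 2,214.81 = 2,974.27 thousand.
Unemployed = 85.25 + 43.85 = 129.10 thousand (jobless and actively searching, or on temporary layoff).
Labor force = 2,974.27 + 129.10 = 3,103.37 thousand.
Not in labor force = 396.88 + 254.30 + 50.62 + 271.56 = 973.36 thousand (those not working and not actively searching are outside the labor force — including those who want a job but have given up searching).
Civilian working-age population = 3,103.37 + 973.36 = 4,076.73 thousand.
Unemployment rate = 129.10 / 3,103.37 = 4.16%.
Labor force participation rate = 3,103.37 / 4,076.73 = 76.12%.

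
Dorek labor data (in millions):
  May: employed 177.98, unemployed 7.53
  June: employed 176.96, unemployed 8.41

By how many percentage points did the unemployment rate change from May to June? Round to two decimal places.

The unemployment rate changed by +0.48 percentage points.

May: labor force = 177.98 + 7.53 = 185.51; u = 7.53/185.51 = 4.06%.
June: labor force = 176.96 + 8.41 = 185.37; u = 8.41/185.37 = 4.54%.
Change = 4.54% − 4.06% = +0.48 pp.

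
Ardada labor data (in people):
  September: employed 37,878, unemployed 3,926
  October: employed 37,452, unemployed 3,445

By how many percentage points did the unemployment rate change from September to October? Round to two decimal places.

September: labor force = 37,878 + 3,926 = 41,804; u = 3,926/41,804 = 9.39%.
October: labor force = 37,452 + 3,445 = 40,897; u = 3,445/40,897 = 8.42%.
Change = 8.42% − 9.39% = −0.97 pp.

The unemployment rate changed by −0.97 percentage points.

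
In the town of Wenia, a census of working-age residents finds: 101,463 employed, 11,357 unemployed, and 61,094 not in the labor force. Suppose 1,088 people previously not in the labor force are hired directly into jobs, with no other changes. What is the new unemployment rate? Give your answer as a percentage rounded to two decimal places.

New unemployment rate ≈ 9.97%.

Initially, labor force = 101,463 + 11,357 = 112,820, so u = 11,357/112,820 = 10.07%.
After the change, employed and labor force both rise by 1,088; unemployed unchanged → E = 102,551, U = 11,357, labor force = 113,908.
New unemployment rate = 11,357 / 113,908 = 9.97%.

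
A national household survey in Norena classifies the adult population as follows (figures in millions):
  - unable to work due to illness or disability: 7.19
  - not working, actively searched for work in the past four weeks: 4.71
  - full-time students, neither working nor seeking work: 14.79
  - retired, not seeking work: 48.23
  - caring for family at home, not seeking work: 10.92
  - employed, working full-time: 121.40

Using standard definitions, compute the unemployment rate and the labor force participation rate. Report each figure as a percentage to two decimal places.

Unemployment rate ≈ 3.73%; labor force participation rate ≈ 60.85%.

Employed = 121.40 million.
Unemployed = 4.71 million.
Labor force = 121.40 + 4.71 = 126.11 million.
Not in labor force = 7.19 + 14.79 + 48.23 + 10.92 = 81.13 million (those not working and not actively searching are outside the labor force).
Civilian working-age population = 126.11 + 81.13 = 207.24 million.
Unemployment rate = 4.71 / 126.11 = 3.73%.
Labor force participation rate = 126.11 / 207.24 = 60.85%.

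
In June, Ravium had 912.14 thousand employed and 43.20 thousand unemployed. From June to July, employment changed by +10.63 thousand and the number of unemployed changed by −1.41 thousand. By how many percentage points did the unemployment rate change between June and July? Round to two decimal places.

June: labor force = 912.14 + 43.20 = 955.34; u = 43.20/955.34 = 4.52%.
July: labor force = 922.77 + 41.79 = 964.56; u = 41.79/964.56 = 4.33%.
Change = 4.33% − 4.52% = −0.19 pp.

The unemployment rate changed by −0.19 percentage points.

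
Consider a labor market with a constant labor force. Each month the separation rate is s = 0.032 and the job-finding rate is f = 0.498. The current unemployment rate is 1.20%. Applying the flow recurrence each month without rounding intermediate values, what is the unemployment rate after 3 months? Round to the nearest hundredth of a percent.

With a fixed labor force, u_{t+1} = u_t + s·(1−u_t) − f·u_t = u_t·(1−s−f) + s.
Here 1−s−f = 0.470 and s = 0.032.
u_1 = 0.012000 × 0.470 + 0.032 = 0.037640.
u_2 = 0.037640 × 0.470 + 0.032 = 0.049691.
u_3 = 0.049691 × 0.470 + 0.032 = 0.055355.

Unemployment rate after three months ≈ 5.54%.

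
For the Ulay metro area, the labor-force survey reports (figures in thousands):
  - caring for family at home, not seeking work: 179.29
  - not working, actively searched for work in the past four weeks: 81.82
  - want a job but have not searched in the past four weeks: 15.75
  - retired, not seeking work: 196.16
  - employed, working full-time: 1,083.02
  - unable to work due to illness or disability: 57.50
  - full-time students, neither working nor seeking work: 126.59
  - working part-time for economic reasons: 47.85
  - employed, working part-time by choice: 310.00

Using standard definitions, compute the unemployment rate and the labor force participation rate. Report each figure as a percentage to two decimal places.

Unemployment rate ≈ 5.37%; labor force participation rate ≈ 72.58%.

Employed = 1,083.02 + 47.85 + 310.00 = 1,440.87 thousand (anyone who worked, including part-time for economic reasons, counts as employed).
Unemployed = 81.82 thousand.
Labor force = 1,440.87 + 81.82 = 1,522.69 thousand.
Not in labor force = 179.29 + 15.75 + 196.16 + 57.50 + 126.59 = 575.29 thousand (those not working and not actively searching are outside the labor force — including those who want a job but have given up searching).
Civilian working-age population = 1,522.69 + 575.29 = 2,097.98 thousand.
Unemployment rate = 81.82 / 1,522.69 = 5.37%.
Labor force participation rate = 1,522.69 / 2,097.98 = 72.58%.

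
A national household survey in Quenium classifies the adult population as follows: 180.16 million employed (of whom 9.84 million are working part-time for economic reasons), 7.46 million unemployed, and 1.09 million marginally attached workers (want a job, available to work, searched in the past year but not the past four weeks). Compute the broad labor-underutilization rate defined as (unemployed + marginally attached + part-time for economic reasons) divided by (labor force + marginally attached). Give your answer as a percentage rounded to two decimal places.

Broad underutilization rate ≈ 9.75%.

Labor force = 180.16 + 7.46 = 187.62 million.
Numerator = 7.46 + 1.09 + 9.84 = 18.39 million.
Denominator = 187.62 + 1.09 = 188.71 million.
Broad rate = 18.39 / 188.71 = 9.75%.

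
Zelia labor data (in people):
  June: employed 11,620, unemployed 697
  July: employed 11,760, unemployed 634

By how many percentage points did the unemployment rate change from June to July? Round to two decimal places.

June: labor force = 11,620 + 697 = 12,317; u = 697/12,317 = 5.66%.
July: labor force = 11,760 + 634 = 12,394; u = 634/12,394 = 5.12%.
Change = 5.12% − 5.66% = −0.54 pp.

The unemployment rate changed by −0.54 percentage points.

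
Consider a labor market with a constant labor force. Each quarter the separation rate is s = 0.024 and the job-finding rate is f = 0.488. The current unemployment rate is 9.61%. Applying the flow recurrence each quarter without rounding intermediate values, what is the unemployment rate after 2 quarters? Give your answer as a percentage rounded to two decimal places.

With a fixed labor force, u_{t+1} = u_t + s·(1−u_t) − f·u_t = u_t·(1−s−f) + s.
Here 1−s−f = 0.488 and s = 0.024.
u_1 = 0.096100 × 0.488 + 0.024 = 0.070897.
u_2 = 0.070897 × 0.488 + 0.024 = 0.058598.

Unemployment rate after two quarters ≈ 5.86%.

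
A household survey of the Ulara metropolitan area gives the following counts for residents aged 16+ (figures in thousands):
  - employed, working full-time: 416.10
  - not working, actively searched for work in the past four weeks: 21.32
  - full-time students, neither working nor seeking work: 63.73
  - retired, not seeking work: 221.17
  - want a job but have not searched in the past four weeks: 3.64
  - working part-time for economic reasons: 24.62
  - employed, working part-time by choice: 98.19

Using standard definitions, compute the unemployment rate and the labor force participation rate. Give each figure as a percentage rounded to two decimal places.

Unemployment rate ≈ 3.81%; labor force participation rate ≈ 66.00%.

Employed = 416.10 + 24.62 + 98.19 = 538.91 thousand (anyone who worked, including part-time for economic reasons, counts as employed).
Unemployed = 21.32 thousand.
Labor force = 538.91 + 21.32 = 560.23 thousand.
Not in labor force = 63.73 + 221.17 + 3.64 = 288.54 thousand (those not working and not actively searching are outside the labor force — including those who want a job but have given up searching).
Civilian working-age population = 560.23 + 288.54 = 848.77 thousand.
Unemployment rate = 21.32 / 560.23 = 3.81%.
Labor force participation rate = 560.23 / 848.77 = 66.00%.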